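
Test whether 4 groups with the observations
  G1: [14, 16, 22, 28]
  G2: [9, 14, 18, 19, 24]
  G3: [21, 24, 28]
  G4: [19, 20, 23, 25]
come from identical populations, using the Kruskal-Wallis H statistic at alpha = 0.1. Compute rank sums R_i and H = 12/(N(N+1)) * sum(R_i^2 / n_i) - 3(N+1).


Step 1: Combine all N = 16 observations and assign midranks.
sorted (value, group, rank): (9,G2,1), (14,G1,2.5), (14,G2,2.5), (16,G1,4), (18,G2,5), (19,G2,6.5), (19,G4,6.5), (20,G4,8), (21,G3,9), (22,G1,10), (23,G4,11), (24,G2,12.5), (24,G3,12.5), (25,G4,14), (28,G1,15.5), (28,G3,15.5)
Step 2: Sum ranks within each group.
R_1 = 32 (n_1 = 4)
R_2 = 27.5 (n_2 = 5)
R_3 = 37 (n_3 = 3)
R_4 = 39.5 (n_4 = 4)
Step 3: H = 12/(N(N+1)) * sum(R_i^2/n_i) - 3(N+1)
     = 12/(16*17) * (32^2/4 + 27.5^2/5 + 37^2/3 + 39.5^2/4) - 3*17
     = 0.044118 * 1253.65 - 51
     = 4.307904.
Step 4: Ties present; correction factor C = 1 - 24/(16^3 - 16) = 0.994118. Corrected H = 4.307904 / 0.994118 = 4.333395.
Step 5: Under H0, H ~ chi^2(3); p-value = 0.227641.
Step 6: alpha = 0.1. fail to reject H0.

H = 4.3334, df = 3, p = 0.227641, fail to reject H0.


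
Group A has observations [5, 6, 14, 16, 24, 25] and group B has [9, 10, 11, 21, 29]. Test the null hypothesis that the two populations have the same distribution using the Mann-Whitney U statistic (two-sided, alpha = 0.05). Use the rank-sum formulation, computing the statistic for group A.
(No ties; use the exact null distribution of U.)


Step 1: Combine and sort all 11 observations; assign midranks.
sorted (value, group): (5,X), (6,X), (9,Y), (10,Y), (11,Y), (14,X), (16,X), (21,Y), (24,X), (25,X), (29,Y)
ranks: 5->1, 6->2, 9->3, 10->4, 11->5, 14->6, 16->7, 21->8, 24->9, 25->10, 29->11
Step 2: Rank sum for X: R1 = 1 + 2 + 6 + 7 + 9 + 10 = 35.
Step 3: U_X = R1 - n1(n1+1)/2 = 35 - 6*7/2 = 35 - 21 = 14.
       U_Y = n1*n2 - U_X = 30 - 14 = 16.
Step 4: No ties, so the exact null distribution of U (based on enumerating the C(11,6) = 462 equally likely rank assignments) gives the two-sided p-value.
Step 5: p-value = 0.930736; compare to alpha = 0.05. fail to reject H0.

U_X = 14, p = 0.930736, fail to reject H0 at alpha = 0.05.


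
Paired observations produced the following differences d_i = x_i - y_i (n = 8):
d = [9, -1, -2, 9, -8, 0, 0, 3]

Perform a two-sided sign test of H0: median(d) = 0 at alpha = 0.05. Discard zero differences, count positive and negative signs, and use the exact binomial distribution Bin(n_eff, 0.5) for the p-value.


Step 1: Discard zero differences. Original n = 8; n_eff = number of nonzero differences = 6.
Nonzero differences (with sign): +9, -1, -2, +9, -8, +3
Step 2: Count signs: positive = 3, negative = 3.
Step 3: Under H0: P(positive) = 0.5, so the number of positives S ~ Bin(6, 0.5).
Step 4: Two-sided exact p-value = sum of Bin(6,0.5) probabilities at or below the observed probability = 1.000000.
Step 5: alpha = 0.05. fail to reject H0.

n_eff = 6, pos = 3, neg = 3, p = 1.000000, fail to reject H0.


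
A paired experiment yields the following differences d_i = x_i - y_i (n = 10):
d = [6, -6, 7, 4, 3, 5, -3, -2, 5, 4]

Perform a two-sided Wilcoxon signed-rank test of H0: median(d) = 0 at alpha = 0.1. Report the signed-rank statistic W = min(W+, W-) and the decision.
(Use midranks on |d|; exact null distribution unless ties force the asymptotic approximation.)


Step 1: Drop any zero differences (none here) and take |d_i|.
|d| = [6, 6, 7, 4, 3, 5, 3, 2, 5, 4]
Step 2: Midrank |d_i| (ties get averaged ranks).
ranks: |6|->8.5, |6|->8.5, |7|->10, |4|->4.5, |3|->2.5, |5|->6.5, |3|->2.5, |2|->1, |5|->6.5, |4|->4.5
Step 3: Attach original signs; sum ranks with positive sign and with negative sign.
W+ = 8.5 + 10 + 4.5 + 2.5 + 6.5 + 6.5 + 4.5 = 43
W- = 8.5 + 2.5 + 1 = 12
(Check: W+ + W- = 55 should equal n(n+1)/2 = 55.)
Step 4: Test statistic W = min(W+, W-) = 12.
Step 5: Ties in |d|, so use the tie-corrected normal approximation.
        E[W] = n(n+1)/4 = 10*11/4 = 27.5.
        Tie groups: |d|=3 (t=2), |d|=4 (t=2), |d|=5 (t=2), |d|=6 (t=2); sum(t^3 - t) = 24.
        Var[W] = n(n+1)(2n+1)/24 - sum(t^3-t)/48 = 2310/24 - 24/48 = 95.75.
        z = (W - E[W]) / sqrt(Var[W]) = (12 - 27.5) / 9.7852 = -1.5840.
        Two-sided p = 2*Phi(z) = 0.113188.
Step 6: alpha = 0.1. fail to reject H0.

W+ = 43, W- = 12, W = min = 12, p = 0.113188, fail to reject H0.


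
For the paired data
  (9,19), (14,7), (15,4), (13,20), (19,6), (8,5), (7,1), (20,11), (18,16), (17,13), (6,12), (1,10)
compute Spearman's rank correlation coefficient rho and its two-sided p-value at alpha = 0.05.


Step 1: Rank x and y separately (midranks; no ties here).
rank(x): 9->5, 14->7, 15->8, 13->6, 19->11, 8->4, 7->3, 20->12, 18->10, 17->9, 6->2, 1->1
rank(y): 19->11, 7->5, 4->2, 20->12, 6->4, 5->3, 1->1, 11->7, 16->10, 13->9, 12->8, 10->6
Step 2: d_i = R_x(i) - R_y(i); compute d_i^2.
  (5-11)^2=36, (7-5)^2=4, (8-2)^2=36, (6-12)^2=36, (11-4)^2=49, (4-3)^2=1, (3-1)^2=4, (12-7)^2=25, (10-10)^2=0, (9-9)^2=0, (2-8)^2=36, (1-6)^2=25
sum(d^2) = 252.
Step 3: rho = 1 - 6*252 / (12*(12^2 - 1)) = 1 - 1512/1716 = 0.118881.
Step 4: Under H0, t = rho * sqrt((n-2)/(1-rho^2)) = 0.3786 ~ t(10).
Step 5: Two-sided p-value from the t-distribution with 10 df = 0.712884.
Step 6: alpha = 0.05. fail to reject H0.

rho = 0.1189, p = 0.712884, fail to reject H0 at alpha = 0.05.


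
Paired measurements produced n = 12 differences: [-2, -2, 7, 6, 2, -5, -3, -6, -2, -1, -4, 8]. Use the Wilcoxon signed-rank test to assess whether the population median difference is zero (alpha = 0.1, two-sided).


Step 1: Drop any zero differences (none here) and take |d_i|.
|d| = [2, 2, 7, 6, 2, 5, 3, 6, 2, 1, 4, 8]
Step 2: Midrank |d_i| (ties get averaged ranks).
ranks: |2|->3.5, |2|->3.5, |7|->11, |6|->9.5, |2|->3.5, |5|->8, |3|->6, |6|->9.5, |2|->3.5, |1|->1, |4|->7, |8|->12
Step 3: Attach original signs; sum ranks with positive sign and with negative sign.
W+ = 11 + 9.5 + 3.5 + 12 = 36
W- = 3.5 + 3.5 + 8 + 6 + 9.5 + 3.5 + 1 + 7 = 42
(Check: W+ + W- = 78 should equal n(n+1)/2 = 78.)
Step 4: Test statistic W = min(W+, W-) = 36.
Step 5: Ties in |d|, so use the tie-corrected normal approximation.
        E[W] = n(n+1)/4 = 12*13/4 = 39.
        Tie groups: |d|=2 (t=4), |d|=6 (t=2); sum(t^3 - t) = 66.
        Var[W] = n(n+1)(2n+1)/24 - sum(t^3-t)/48 = 3900/24 - 66/48 = 161.125.
        z = (W - E[W]) / sqrt(Var[W]) = (36 - 39) / 12.6935 = -0.2363.
        Two-sided p = 2*Phi(z) = 0.813168.
Step 6: alpha = 0.1. fail to reject H0.

W+ = 36, W- = 42, W = min = 36, p = 0.813168, fail to reject H0.


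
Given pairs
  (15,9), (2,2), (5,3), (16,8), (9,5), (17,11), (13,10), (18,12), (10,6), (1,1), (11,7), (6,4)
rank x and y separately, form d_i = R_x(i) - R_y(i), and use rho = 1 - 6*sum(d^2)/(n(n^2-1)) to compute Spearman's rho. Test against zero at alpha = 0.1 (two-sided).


Step 1: Rank x and y separately (midranks; no ties here).
rank(x): 15->9, 2->2, 5->3, 16->10, 9->5, 17->11, 13->8, 18->12, 10->6, 1->1, 11->7, 6->4
rank(y): 9->9, 2->2, 3->3, 8->8, 5->5, 11->11, 10->10, 12->12, 6->6, 1->1, 7->7, 4->4
Step 2: d_i = R_x(i) - R_y(i); compute d_i^2.
  (9-9)^2=0, (2-2)^2=0, (3-3)^2=0, (10-8)^2=4, (5-5)^2=0, (11-11)^2=0, (8-10)^2=4, (12-12)^2=0, (6-6)^2=0, (1-1)^2=0, (7-7)^2=0, (4-4)^2=0
sum(d^2) = 8.
Step 3: rho = 1 - 6*8 / (12*(12^2 - 1)) = 1 - 48/1716 = 0.972028.
Step 4: Under H0, t = rho * sqrt((n-2)/(1-rho^2)) = 13.0876 ~ t(10).
Step 5: Two-sided p-value from the t-distribution with 10 df = 0.000000.
Step 6: alpha = 0.1. reject H0.

rho = 0.9720, p = 0.000000, reject H0 at alpha = 0.1.


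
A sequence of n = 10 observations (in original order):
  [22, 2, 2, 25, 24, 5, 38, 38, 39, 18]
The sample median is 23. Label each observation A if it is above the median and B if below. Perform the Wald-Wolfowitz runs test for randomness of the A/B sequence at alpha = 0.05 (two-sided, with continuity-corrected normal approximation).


Step 1: Compute median = 23; label A = above, B = below.
Labels in order: BBBAABAAAB  (n_A = 5, n_B = 5)
Step 2: Count runs R = 5.
Step 3: Under H0 (random ordering), E[R] = 2*n_A*n_B/(n_A+n_B) + 1 = 2*5*5/10 + 1 = 6.0000.
        Var[R] = 2*n_A*n_B*(2*n_A*n_B - n_A - n_B) / ((n_A+n_B)^2 * (n_A+n_B-1)) = 2000/900 = 2.2222.
        SD[R] = 1.4907.
Step 4: Continuity-corrected z = (R + 0.5 - E[R]) / SD[R] = (5 + 0.5 - 6.0000) / 1.4907 = -0.3354.
Step 5: Two-sided p-value via normal approximation = 2*(1 - Phi(|z|)) = 0.737316.
Step 6: alpha = 0.05. fail to reject H0.

R = 5, z = -0.3354, p = 0.737316, fail to reject H0.


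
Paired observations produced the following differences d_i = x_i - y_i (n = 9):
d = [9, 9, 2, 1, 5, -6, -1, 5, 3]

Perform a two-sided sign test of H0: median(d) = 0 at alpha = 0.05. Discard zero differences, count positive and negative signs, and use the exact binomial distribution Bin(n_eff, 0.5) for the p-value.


Step 1: Discard zero differences. Original n = 9; n_eff = number of nonzero differences = 9.
Nonzero differences (with sign): +9, +9, +2, +1, +5, -6, -1, +5, +3
Step 2: Count signs: positive = 7, negative = 2.
Step 3: Under H0: P(positive) = 0.5, so the number of positives S ~ Bin(9, 0.5).
Step 4: Two-sided exact p-value = sum of Bin(9,0.5) probabilities at or below the observed probability = 0.179688.
Step 5: alpha = 0.05. fail to reject H0.

n_eff = 9, pos = 7, neg = 2, p = 0.179688, fail to reject H0.


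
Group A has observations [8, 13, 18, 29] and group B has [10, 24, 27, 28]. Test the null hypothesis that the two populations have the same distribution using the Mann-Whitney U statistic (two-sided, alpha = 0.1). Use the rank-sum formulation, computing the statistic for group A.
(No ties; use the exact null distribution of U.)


Step 1: Combine and sort all 8 observations; assign midranks.
sorted (value, group): (8,X), (10,Y), (13,X), (18,X), (24,Y), (27,Y), (28,Y), (29,X)
ranks: 8->1, 10->2, 13->3, 18->4, 24->5, 27->6, 28->7, 29->8
Step 2: Rank sum for X: R1 = 1 + 3 + 4 + 8 = 16.
Step 3: U_X = R1 - n1(n1+1)/2 = 16 - 4*5/2 = 16 - 10 = 6.
       U_Y = n1*n2 - U_X = 16 - 6 = 10.
Step 4: No ties, so the exact null distribution of U (based on enumerating the C(8,4) = 70 equally likely rank assignments) gives the two-sided p-value.
Step 5: p-value = 0.685714; compare to alpha = 0.1. fail to reject H0.

U_X = 6, p = 0.685714, fail to reject H0 at alpha = 0.1.


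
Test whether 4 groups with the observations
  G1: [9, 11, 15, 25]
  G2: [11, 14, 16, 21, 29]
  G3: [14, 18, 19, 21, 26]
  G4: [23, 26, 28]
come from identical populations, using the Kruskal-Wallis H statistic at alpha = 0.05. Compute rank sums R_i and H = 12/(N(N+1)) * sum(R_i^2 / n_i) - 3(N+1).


Step 1: Combine all N = 17 observations and assign midranks.
sorted (value, group, rank): (9,G1,1), (11,G1,2.5), (11,G2,2.5), (14,G2,4.5), (14,G3,4.5), (15,G1,6), (16,G2,7), (18,G3,8), (19,G3,9), (21,G2,10.5), (21,G3,10.5), (23,G4,12), (25,G1,13), (26,G3,14.5), (26,G4,14.5), (28,G4,16), (29,G2,17)
Step 2: Sum ranks within each group.
R_1 = 22.5 (n_1 = 4)
R_2 = 41.5 (n_2 = 5)
R_3 = 46.5 (n_3 = 5)
R_4 = 42.5 (n_4 = 3)
Step 3: H = 12/(N(N+1)) * sum(R_i^2/n_i) - 3(N+1)
     = 12/(17*18) * (22.5^2/4 + 41.5^2/5 + 46.5^2/5 + 42.5^2/3) - 3*18
     = 0.039216 * 1505.55 - 54
     = 5.041013.
Step 4: Ties present; correction factor C = 1 - 24/(17^3 - 17) = 0.995098. Corrected H = 5.041013 / 0.995098 = 5.065846.
Step 5: Under H0, H ~ chi^2(3); p-value = 0.167039.
Step 6: alpha = 0.05. fail to reject H0.

H = 5.0658, df = 3, p = 0.167039, fail to reject H0.


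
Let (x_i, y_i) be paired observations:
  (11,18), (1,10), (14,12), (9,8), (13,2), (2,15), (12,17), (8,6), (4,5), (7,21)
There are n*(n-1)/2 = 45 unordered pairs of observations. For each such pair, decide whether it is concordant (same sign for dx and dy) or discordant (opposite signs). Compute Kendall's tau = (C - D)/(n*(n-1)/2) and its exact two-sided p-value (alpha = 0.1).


Step 1: Enumerate the 45 unordered pairs (i,j) with i<j and classify each by sign(x_j-x_i) * sign(y_j-y_i).
  (1,2):dx=-10,dy=-8->C; (1,3):dx=+3,dy=-6->D; (1,4):dx=-2,dy=-10->C; (1,5):dx=+2,dy=-16->D
  (1,6):dx=-9,dy=-3->C; (1,7):dx=+1,dy=-1->D; (1,8):dx=-3,dy=-12->C; (1,9):dx=-7,dy=-13->C
  (1,10):dx=-4,dy=+3->D; (2,3):dx=+13,dy=+2->C; (2,4):dx=+8,dy=-2->D; (2,5):dx=+12,dy=-8->D
  (2,6):dx=+1,dy=+5->C; (2,7):dx=+11,dy=+7->C; (2,8):dx=+7,dy=-4->D; (2,9):dx=+3,dy=-5->D
  (2,10):dx=+6,dy=+11->C; (3,4):dx=-5,dy=-4->C; (3,5):dx=-1,dy=-10->C; (3,6):dx=-12,dy=+3->D
  (3,7):dx=-2,dy=+5->D; (3,8):dx=-6,dy=-6->C; (3,9):dx=-10,dy=-7->C; (3,10):dx=-7,dy=+9->D
  (4,5):dx=+4,dy=-6->D; (4,6):dx=-7,dy=+7->D; (4,7):dx=+3,dy=+9->C; (4,8):dx=-1,dy=-2->C
  (4,9):dx=-5,dy=-3->C; (4,10):dx=-2,dy=+13->D; (5,6):dx=-11,dy=+13->D; (5,7):dx=-1,dy=+15->D
  (5,8):dx=-5,dy=+4->D; (5,9):dx=-9,dy=+3->D; (5,10):dx=-6,dy=+19->D; (6,7):dx=+10,dy=+2->C
  (6,8):dx=+6,dy=-9->D; (6,9):dx=+2,dy=-10->D; (6,10):dx=+5,dy=+6->C; (7,8):dx=-4,dy=-11->C
  (7,9):dx=-8,dy=-12->C; (7,10):dx=-5,dy=+4->D; (8,9):dx=-4,dy=-1->C; (8,10):dx=-1,dy=+15->D
  (9,10):dx=+3,dy=+16->C
Step 2: C = 22, D = 23, total pairs = 45.
Step 3: tau = (C - D)/(n(n-1)/2) = (22 - 23)/45 = -0.022222.
Step 4: Exact two-sided p-value (enumerate n! = 3628800 permutations of y under H0): p = 1.000000.
Step 5: alpha = 0.1. fail to reject H0.

tau_b = -0.0222 (C=22, D=23), p = 1.000000, fail to reject H0.


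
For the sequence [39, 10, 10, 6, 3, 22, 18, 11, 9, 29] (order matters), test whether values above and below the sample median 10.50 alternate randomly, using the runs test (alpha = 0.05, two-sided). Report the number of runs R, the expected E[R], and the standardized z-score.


Step 1: Compute median = 10.50; label A = above, B = below.
Labels in order: ABBBBAAABA  (n_A = 5, n_B = 5)
Step 2: Count runs R = 5.
Step 3: Under H0 (random ordering), E[R] = 2*n_A*n_B/(n_A+n_B) + 1 = 2*5*5/10 + 1 = 6.0000.
        Var[R] = 2*n_A*n_B*(2*n_A*n_B - n_A - n_B) / ((n_A+n_B)^2 * (n_A+n_B-1)) = 2000/900 = 2.2222.
        SD[R] = 1.4907.
Step 4: Continuity-corrected z = (R + 0.5 - E[R]) / SD[R] = (5 + 0.5 - 6.0000) / 1.4907 = -0.3354.
Step 5: Two-sided p-value via normal approximation = 2*(1 - Phi(|z|)) = 0.737316.
Step 6: alpha = 0.05. fail to reject H0.

R = 5, z = -0.3354, p = 0.737316, fail to reject H0.


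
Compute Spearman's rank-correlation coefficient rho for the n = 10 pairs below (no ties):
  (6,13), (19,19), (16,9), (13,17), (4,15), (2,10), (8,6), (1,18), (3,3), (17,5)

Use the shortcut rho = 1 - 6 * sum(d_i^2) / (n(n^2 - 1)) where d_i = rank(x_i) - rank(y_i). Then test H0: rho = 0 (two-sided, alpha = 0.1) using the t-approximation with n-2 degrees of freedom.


Step 1: Rank x and y separately (midranks; no ties here).
rank(x): 6->5, 19->10, 16->8, 13->7, 4->4, 2->2, 8->6, 1->1, 3->3, 17->9
rank(y): 13->6, 19->10, 9->4, 17->8, 15->7, 10->5, 6->3, 18->9, 3->1, 5->2
Step 2: d_i = R_x(i) - R_y(i); compute d_i^2.
  (5-6)^2=1, (10-10)^2=0, (8-4)^2=16, (7-8)^2=1, (4-7)^2=9, (2-5)^2=9, (6-3)^2=9, (1-9)^2=64, (3-1)^2=4, (9-2)^2=49
sum(d^2) = 162.
Step 3: rho = 1 - 6*162 / (10*(10^2 - 1)) = 1 - 972/990 = 0.018182.
Step 4: Under H0, t = rho * sqrt((n-2)/(1-rho^2)) = 0.0514 ~ t(8).
Step 5: Two-sided p-value from the t-distribution with 8 df = 0.960240.
Step 6: alpha = 0.1. fail to reject H0.

rho = 0.0182, p = 0.960240, fail to reject H0 at alpha = 0.1.


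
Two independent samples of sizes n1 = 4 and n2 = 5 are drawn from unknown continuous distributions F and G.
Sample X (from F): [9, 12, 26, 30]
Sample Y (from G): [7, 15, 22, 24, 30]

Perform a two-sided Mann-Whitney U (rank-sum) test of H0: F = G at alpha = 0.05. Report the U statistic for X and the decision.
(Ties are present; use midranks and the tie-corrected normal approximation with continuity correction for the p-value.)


Step 1: Combine and sort all 9 observations; assign midranks.
sorted (value, group): (7,Y), (9,X), (12,X), (15,Y), (22,Y), (24,Y), (26,X), (30,X), (30,Y)
ranks: 7->1, 9->2, 12->3, 15->4, 22->5, 24->6, 26->7, 30->8.5, 30->8.5
Step 2: Rank sum for X: R1 = 2 + 3 + 7 + 8.5 = 20.5.
Step 3: U_X = R1 - n1(n1+1)/2 = 20.5 - 4*5/2 = 20.5 - 10 = 10.5.
       U_Y = n1*n2 - U_X = 20 - 10.5 = 9.5.
Step 4: Ties are present, so use the tie-corrected normal approximation (with continuity correction) for the p-value.
Step 5: p-value = 1.000000; compare to alpha = 0.05. fail to reject H0.

U_X = 10.5, p = 1.000000, fail to reject H0 at alpha = 0.05.


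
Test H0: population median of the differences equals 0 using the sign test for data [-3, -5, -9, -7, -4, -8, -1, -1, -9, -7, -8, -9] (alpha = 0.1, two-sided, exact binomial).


Step 1: Discard zero differences. Original n = 12; n_eff = number of nonzero differences = 12.
Nonzero differences (with sign): -3, -5, -9, -7, -4, -8, -1, -1, -9, -7, -8, -9
Step 2: Count signs: positive = 0, negative = 12.
Step 3: Under H0: P(positive) = 0.5, so the number of positives S ~ Bin(12, 0.5).
Step 4: Two-sided exact p-value = sum of Bin(12,0.5) probabilities at or below the observed probability = 0.000488.
Step 5: alpha = 0.1. reject H0.

n_eff = 12, pos = 0, neg = 12, p = 0.000488, reject H0.


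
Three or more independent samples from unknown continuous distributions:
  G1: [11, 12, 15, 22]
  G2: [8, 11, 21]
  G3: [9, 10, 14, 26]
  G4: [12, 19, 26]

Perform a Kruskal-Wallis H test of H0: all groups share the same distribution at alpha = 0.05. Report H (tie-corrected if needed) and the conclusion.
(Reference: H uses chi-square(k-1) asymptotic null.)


Step 1: Combine all N = 14 observations and assign midranks.
sorted (value, group, rank): (8,G2,1), (9,G3,2), (10,G3,3), (11,G1,4.5), (11,G2,4.5), (12,G1,6.5), (12,G4,6.5), (14,G3,8), (15,G1,9), (19,G4,10), (21,G2,11), (22,G1,12), (26,G3,13.5), (26,G4,13.5)
Step 2: Sum ranks within each group.
R_1 = 32 (n_1 = 4)
R_2 = 16.5 (n_2 = 3)
R_3 = 26.5 (n_3 = 4)
R_4 = 30 (n_4 = 3)
Step 3: H = 12/(N(N+1)) * sum(R_i^2/n_i) - 3(N+1)
     = 12/(14*15) * (32^2/4 + 16.5^2/3 + 26.5^2/4 + 30^2/3) - 3*15
     = 0.057143 * 822.312 - 45
     = 1.989286.
Step 4: Ties present; correction factor C = 1 - 18/(14^3 - 14) = 0.993407. Corrected H = 1.989286 / 0.993407 = 2.002489.
Step 5: Under H0, H ~ chi^2(3); p-value = 0.571890.
Step 6: alpha = 0.05. fail to reject H0.

H = 2.0025, df = 3, p = 0.571890, fail to reject H0.


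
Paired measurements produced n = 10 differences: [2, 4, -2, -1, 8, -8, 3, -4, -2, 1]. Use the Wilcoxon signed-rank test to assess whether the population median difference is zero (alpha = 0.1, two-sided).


Step 1: Drop any zero differences (none here) and take |d_i|.
|d| = [2, 4, 2, 1, 8, 8, 3, 4, 2, 1]
Step 2: Midrank |d_i| (ties get averaged ranks).
ranks: |2|->4, |4|->7.5, |2|->4, |1|->1.5, |8|->9.5, |8|->9.5, |3|->6, |4|->7.5, |2|->4, |1|->1.5
Step 3: Attach original signs; sum ranks with positive sign and with negative sign.
W+ = 4 + 7.5 + 9.5 + 6 + 1.5 = 28.5
W- = 4 + 1.5 + 9.5 + 7.5 + 4 = 26.5
(Check: W+ + W- = 55 should equal n(n+1)/2 = 55.)
Step 4: Test statistic W = min(W+, W-) = 26.5.
Step 5: Ties in |d|, so use the tie-corrected normal approximation.
        E[W] = n(n+1)/4 = 10*11/4 = 27.5.
        Tie groups: |d|=1 (t=2), |d|=2 (t=3), |d|=4 (t=2), |d|=8 (t=2); sum(t^3 - t) = 42.
        Var[W] = n(n+1)(2n+1)/24 - sum(t^3-t)/48 = 2310/24 - 42/48 = 95.375.
        z = (W - E[W]) / sqrt(Var[W]) = (26.5 - 27.5) / 9.7660 = -0.1024.
        Two-sided p = 2*Phi(z) = 0.918442.
Step 6: alpha = 0.1. fail to reject H0.

W+ = 28.5, W- = 26.5, W = min = 26.5, p = 0.918442, fail to reject H0.


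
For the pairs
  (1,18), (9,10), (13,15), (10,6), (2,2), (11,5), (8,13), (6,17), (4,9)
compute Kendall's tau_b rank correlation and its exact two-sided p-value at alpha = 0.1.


Step 1: Enumerate the 36 unordered pairs (i,j) with i<j and classify each by sign(x_j-x_i) * sign(y_j-y_i).
  (1,2):dx=+8,dy=-8->D; (1,3):dx=+12,dy=-3->D; (1,4):dx=+9,dy=-12->D; (1,5):dx=+1,dy=-16->D
  (1,6):dx=+10,dy=-13->D; (1,7):dx=+7,dy=-5->D; (1,8):dx=+5,dy=-1->D; (1,9):dx=+3,dy=-9->D
  (2,3):dx=+4,dy=+5->C; (2,4):dx=+1,dy=-4->D; (2,5):dx=-7,dy=-8->C; (2,6):dx=+2,dy=-5->D
  (2,7):dx=-1,dy=+3->D; (2,8):dx=-3,dy=+7->D; (2,9):dx=-5,dy=-1->C; (3,4):dx=-3,dy=-9->C
  (3,5):dx=-11,dy=-13->C; (3,6):dx=-2,dy=-10->C; (3,7):dx=-5,dy=-2->C; (3,8):dx=-7,dy=+2->D
  (3,9):dx=-9,dy=-6->C; (4,5):dx=-8,dy=-4->C; (4,6):dx=+1,dy=-1->D; (4,7):dx=-2,dy=+7->D
  (4,8):dx=-4,dy=+11->D; (4,9):dx=-6,dy=+3->D; (5,6):dx=+9,dy=+3->C; (5,7):dx=+6,dy=+11->C
  (5,8):dx=+4,dy=+15->C; (5,9):dx=+2,dy=+7->C; (6,7):dx=-3,dy=+8->D; (6,8):dx=-5,dy=+12->D
  (6,9):dx=-7,dy=+4->D; (7,8):dx=-2,dy=+4->D; (7,9):dx=-4,dy=-4->C; (8,9):dx=-2,dy=-8->C
Step 2: C = 15, D = 21, total pairs = 36.
Step 3: tau = (C - D)/(n(n-1)/2) = (15 - 21)/36 = -0.166667.
Step 4: Exact two-sided p-value (enumerate n! = 362880 permutations of y under H0): p = 0.612202.
Step 5: alpha = 0.1. fail to reject H0.

tau_b = -0.1667 (C=15, D=21), p = 0.612202, fail to reject H0.


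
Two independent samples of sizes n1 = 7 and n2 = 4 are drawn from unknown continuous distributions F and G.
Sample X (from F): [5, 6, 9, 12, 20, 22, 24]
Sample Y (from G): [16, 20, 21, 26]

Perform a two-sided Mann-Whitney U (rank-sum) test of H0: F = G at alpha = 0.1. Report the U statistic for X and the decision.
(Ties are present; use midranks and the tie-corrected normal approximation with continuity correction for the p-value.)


Step 1: Combine and sort all 11 observations; assign midranks.
sorted (value, group): (5,X), (6,X), (9,X), (12,X), (16,Y), (20,X), (20,Y), (21,Y), (22,X), (24,X), (26,Y)
ranks: 5->1, 6->2, 9->3, 12->4, 16->5, 20->6.5, 20->6.5, 21->8, 22->9, 24->10, 26->11
Step 2: Rank sum for X: R1 = 1 + 2 + 3 + 4 + 6.5 + 9 + 10 = 35.5.
Step 3: U_X = R1 - n1(n1+1)/2 = 35.5 - 7*8/2 = 35.5 - 28 = 7.5.
       U_Y = n1*n2 - U_X = 28 - 7.5 = 20.5.
Step 4: Ties are present, so use the tie-corrected normal approximation (with continuity correction) for the p-value.
Step 5: p-value = 0.255756; compare to alpha = 0.1. fail to reject H0.

U_X = 7.5, p = 0.255756, fail to reject H0 at alpha = 0.1.


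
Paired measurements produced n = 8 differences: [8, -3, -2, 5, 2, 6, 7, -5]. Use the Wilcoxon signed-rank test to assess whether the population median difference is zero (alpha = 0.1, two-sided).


Step 1: Drop any zero differences (none here) and take |d_i|.
|d| = [8, 3, 2, 5, 2, 6, 7, 5]
Step 2: Midrank |d_i| (ties get averaged ranks).
ranks: |8|->8, |3|->3, |2|->1.5, |5|->4.5, |2|->1.5, |6|->6, |7|->7, |5|->4.5
Step 3: Attach original signs; sum ranks with positive sign and with negative sign.
W+ = 8 + 4.5 + 1.5 + 6 + 7 = 27
W- = 3 + 1.5 + 4.5 = 9
(Check: W+ + W- = 36 should equal n(n+1)/2 = 36.)
Step 4: Test statistic W = min(W+, W-) = 9.
Step 5: Ties in |d|, so use the tie-corrected normal approximation.
        E[W] = n(n+1)/4 = 8*9/4 = 18.
        Tie groups: |d|=2 (t=2), |d|=5 (t=2); sum(t^3 - t) = 12.
        Var[W] = n(n+1)(2n+1)/24 - sum(t^3-t)/48 = 1224/24 - 12/48 = 50.75.
        z = (W - E[W]) / sqrt(Var[W]) = (9 - 18) / 7.1239 = -1.2634.
        Two-sided p = 2*Phi(z) = 0.206463.
Step 6: alpha = 0.1. fail to reject H0.

W+ = 27, W- = 9, W = min = 9, p = 0.206463, fail to reject H0.


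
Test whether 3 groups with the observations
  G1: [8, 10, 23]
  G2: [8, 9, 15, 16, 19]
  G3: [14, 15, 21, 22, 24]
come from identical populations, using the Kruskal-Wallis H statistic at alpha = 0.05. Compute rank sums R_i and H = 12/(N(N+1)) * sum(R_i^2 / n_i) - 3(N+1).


Step 1: Combine all N = 13 observations and assign midranks.
sorted (value, group, rank): (8,G1,1.5), (8,G2,1.5), (9,G2,3), (10,G1,4), (14,G3,5), (15,G2,6.5), (15,G3,6.5), (16,G2,8), (19,G2,9), (21,G3,10), (22,G3,11), (23,G1,12), (24,G3,13)
Step 2: Sum ranks within each group.
R_1 = 17.5 (n_1 = 3)
R_2 = 28 (n_2 = 5)
R_3 = 45.5 (n_3 = 5)
Step 3: H = 12/(N(N+1)) * sum(R_i^2/n_i) - 3(N+1)
     = 12/(13*14) * (17.5^2/3 + 28^2/5 + 45.5^2/5) - 3*14
     = 0.065934 * 672.933 - 42
     = 2.369231.
Step 4: Ties present; correction factor C = 1 - 12/(13^3 - 13) = 0.994505. Corrected H = 2.369231 / 0.994505 = 2.382320.
Step 5: Under H0, H ~ chi^2(2); p-value = 0.303869.
Step 6: alpha = 0.05. fail to reject H0.

H = 2.3823, df = 2, p = 0.303869, fail to reject H0.


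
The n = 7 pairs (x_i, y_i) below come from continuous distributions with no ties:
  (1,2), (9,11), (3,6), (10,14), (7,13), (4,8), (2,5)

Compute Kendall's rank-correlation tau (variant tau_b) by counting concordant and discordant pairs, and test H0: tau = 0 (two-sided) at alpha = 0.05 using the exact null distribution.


Step 1: Enumerate the 21 unordered pairs (i,j) with i<j and classify each by sign(x_j-x_i) * sign(y_j-y_i).
  (1,2):dx=+8,dy=+9->C; (1,3):dx=+2,dy=+4->C; (1,4):dx=+9,dy=+12->C; (1,5):dx=+6,dy=+11->C
  (1,6):dx=+3,dy=+6->C; (1,7):dx=+1,dy=+3->C; (2,3):dx=-6,dy=-5->C; (2,4):dx=+1,dy=+3->C
  (2,5):dx=-2,dy=+2->D; (2,6):dx=-5,dy=-3->C; (2,7):dx=-7,dy=-6->C; (3,4):dx=+7,dy=+8->C
  (3,5):dx=+4,dy=+7->C; (3,6):dx=+1,dy=+2->C; (3,7):dx=-1,dy=-1->C; (4,5):dx=-3,dy=-1->C
  (4,6):dx=-6,dy=-6->C; (4,7):dx=-8,dy=-9->C; (5,6):dx=-3,dy=-5->C; (5,7):dx=-5,dy=-8->C
  (6,7):dx=-2,dy=-3->C
Step 2: C = 20, D = 1, total pairs = 21.
Step 3: tau = (C - D)/(n(n-1)/2) = (20 - 1)/21 = 0.904762.
Step 4: Exact two-sided p-value (enumerate n! = 5040 permutations of y under H0): p = 0.002778.
Step 5: alpha = 0.05. reject H0.

tau_b = 0.9048 (C=20, D=1), p = 0.002778, reject H0.


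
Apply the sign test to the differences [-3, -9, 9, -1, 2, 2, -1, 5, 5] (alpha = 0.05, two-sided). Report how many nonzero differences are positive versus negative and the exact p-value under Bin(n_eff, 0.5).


Step 1: Discard zero differences. Original n = 9; n_eff = number of nonzero differences = 9.
Nonzero differences (with sign): -3, -9, +9, -1, +2, +2, -1, +5, +5
Step 2: Count signs: positive = 5, negative = 4.
Step 3: Under H0: P(positive) = 0.5, so the number of positives S ~ Bin(9, 0.5).
Step 4: Two-sided exact p-value = sum of Bin(9,0.5) probabilities at or below the observed probability = 1.000000.
Step 5: alpha = 0.05. fail to reject H0.

n_eff = 9, pos = 5, neg = 4, p = 1.000000, fail to reject H0.


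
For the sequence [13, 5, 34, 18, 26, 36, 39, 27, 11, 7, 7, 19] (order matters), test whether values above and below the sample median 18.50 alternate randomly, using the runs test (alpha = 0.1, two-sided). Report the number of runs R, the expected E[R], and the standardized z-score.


Step 1: Compute median = 18.50; label A = above, B = below.
Labels in order: BBABAAAABBBA  (n_A = 6, n_B = 6)
Step 2: Count runs R = 6.
Step 3: Under H0 (random ordering), E[R] = 2*n_A*n_B/(n_A+n_B) + 1 = 2*6*6/12 + 1 = 7.0000.
        Var[R] = 2*n_A*n_B*(2*n_A*n_B - n_A - n_B) / ((n_A+n_B)^2 * (n_A+n_B-1)) = 4320/1584 = 2.7273.
        SD[R] = 1.6514.
Step 4: Continuity-corrected z = (R + 0.5 - E[R]) / SD[R] = (6 + 0.5 - 7.0000) / 1.6514 = -0.3028.
Step 5: Two-sided p-value via normal approximation = 2*(1 - Phi(|z|)) = 0.762069.
Step 6: alpha = 0.1. fail to reject H0.

R = 6, z = -0.3028, p = 0.762069, fail to reject H0.


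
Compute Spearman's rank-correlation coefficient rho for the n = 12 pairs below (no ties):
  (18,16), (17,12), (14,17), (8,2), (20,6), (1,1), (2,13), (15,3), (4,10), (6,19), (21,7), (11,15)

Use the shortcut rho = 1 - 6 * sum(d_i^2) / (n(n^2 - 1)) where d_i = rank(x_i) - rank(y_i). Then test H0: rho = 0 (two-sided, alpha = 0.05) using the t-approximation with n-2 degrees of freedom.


Step 1: Rank x and y separately (midranks; no ties here).
rank(x): 18->10, 17->9, 14->7, 8->5, 20->11, 1->1, 2->2, 15->8, 4->3, 6->4, 21->12, 11->6
rank(y): 16->10, 12->7, 17->11, 2->2, 6->4, 1->1, 13->8, 3->3, 10->6, 19->12, 7->5, 15->9
Step 2: d_i = R_x(i) - R_y(i); compute d_i^2.
  (10-10)^2=0, (9-7)^2=4, (7-11)^2=16, (5-2)^2=9, (11-4)^2=49, (1-1)^2=0, (2-8)^2=36, (8-3)^2=25, (3-6)^2=9, (4-12)^2=64, (12-5)^2=49, (6-9)^2=9
sum(d^2) = 270.
Step 3: rho = 1 - 6*270 / (12*(12^2 - 1)) = 1 - 1620/1716 = 0.055944.
Step 4: Under H0, t = rho * sqrt((n-2)/(1-rho^2)) = 0.1772 ~ t(10).
Step 5: Two-sided p-value from the t-distribution with 10 df = 0.862898.
Step 6: alpha = 0.05. fail to reject H0.

rho = 0.0559, p = 0.862898, fail to reject H0 at alpha = 0.05.


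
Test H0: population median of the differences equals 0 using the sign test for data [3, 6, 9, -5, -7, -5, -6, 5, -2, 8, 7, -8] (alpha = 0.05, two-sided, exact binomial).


Step 1: Discard zero differences. Original n = 12; n_eff = number of nonzero differences = 12.
Nonzero differences (with sign): +3, +6, +9, -5, -7, -5, -6, +5, -2, +8, +7, -8
Step 2: Count signs: positive = 6, negative = 6.
Step 3: Under H0: P(positive) = 0.5, so the number of positives S ~ Bin(12, 0.5).
Step 4: Two-sided exact p-value = sum of Bin(12,0.5) probabilities at or below the observed probability = 1.000000.
Step 5: alpha = 0.05. fail to reject H0.

n_eff = 12, pos = 6, neg = 6, p = 1.000000, fail to reject H0.


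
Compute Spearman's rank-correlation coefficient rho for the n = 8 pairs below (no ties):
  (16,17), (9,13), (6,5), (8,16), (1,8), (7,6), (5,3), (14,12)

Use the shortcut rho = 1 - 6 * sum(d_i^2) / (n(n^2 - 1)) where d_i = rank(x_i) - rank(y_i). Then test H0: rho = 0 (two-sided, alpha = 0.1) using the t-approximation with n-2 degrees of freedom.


Step 1: Rank x and y separately (midranks; no ties here).
rank(x): 16->8, 9->6, 6->3, 8->5, 1->1, 7->4, 5->2, 14->7
rank(y): 17->8, 13->6, 5->2, 16->7, 8->4, 6->3, 3->1, 12->5
Step 2: d_i = R_x(i) - R_y(i); compute d_i^2.
  (8-8)^2=0, (6-6)^2=0, (3-2)^2=1, (5-7)^2=4, (1-4)^2=9, (4-3)^2=1, (2-1)^2=1, (7-5)^2=4
sum(d^2) = 20.
Step 3: rho = 1 - 6*20 / (8*(8^2 - 1)) = 1 - 120/504 = 0.761905.
Step 4: Under H0, t = rho * sqrt((n-2)/(1-rho^2)) = 2.8814 ~ t(6).
Step 5: Two-sided p-value from the t-distribution with 6 df = 0.028005.
Step 6: alpha = 0.1. reject H0.

rho = 0.7619, p = 0.028005, reject H0 at alpha = 0.1.


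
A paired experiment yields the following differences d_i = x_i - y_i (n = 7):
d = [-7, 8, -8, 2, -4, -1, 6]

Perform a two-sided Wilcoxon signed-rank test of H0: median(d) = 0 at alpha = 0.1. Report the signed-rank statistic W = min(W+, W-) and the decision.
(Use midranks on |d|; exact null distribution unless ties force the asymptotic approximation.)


Step 1: Drop any zero differences (none here) and take |d_i|.
|d| = [7, 8, 8, 2, 4, 1, 6]
Step 2: Midrank |d_i| (ties get averaged ranks).
ranks: |7|->5, |8|->6.5, |8|->6.5, |2|->2, |4|->3, |1|->1, |6|->4
Step 3: Attach original signs; sum ranks with positive sign and with negative sign.
W+ = 6.5 + 2 + 4 = 12.5
W- = 5 + 6.5 + 3 + 1 = 15.5
(Check: W+ + W- = 28 should equal n(n+1)/2 = 28.)
Step 4: Test statistic W = min(W+, W-) = 12.5.
Step 5: Ties in |d|, so use the tie-corrected normal approximation.
        E[W] = n(n+1)/4 = 7*8/4 = 14.
        Tie groups: |d|=8 (t=2); sum(t^3 - t) = 6.
        Var[W] = n(n+1)(2n+1)/24 - sum(t^3-t)/48 = 840/24 - 6/48 = 34.875.
        z = (W - E[W]) / sqrt(Var[W]) = (12.5 - 14) / 5.9055 = -0.2540.
        Two-sided p = 2*Phi(z) = 0.799495.
Step 6: alpha = 0.1. fail to reject H0.

W+ = 12.5, W- = 15.5, W = min = 12.5, p = 0.799495, fail to reject H0.


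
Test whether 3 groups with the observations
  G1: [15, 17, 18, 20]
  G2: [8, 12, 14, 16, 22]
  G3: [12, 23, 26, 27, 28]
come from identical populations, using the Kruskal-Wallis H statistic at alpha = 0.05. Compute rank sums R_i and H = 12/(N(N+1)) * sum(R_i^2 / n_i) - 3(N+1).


Step 1: Combine all N = 14 observations and assign midranks.
sorted (value, group, rank): (8,G2,1), (12,G2,2.5), (12,G3,2.5), (14,G2,4), (15,G1,5), (16,G2,6), (17,G1,7), (18,G1,8), (20,G1,9), (22,G2,10), (23,G3,11), (26,G3,12), (27,G3,13), (28,G3,14)
Step 2: Sum ranks within each group.
R_1 = 29 (n_1 = 4)
R_2 = 23.5 (n_2 = 5)
R_3 = 52.5 (n_3 = 5)
Step 3: H = 12/(N(N+1)) * sum(R_i^2/n_i) - 3(N+1)
     = 12/(14*15) * (29^2/4 + 23.5^2/5 + 52.5^2/5) - 3*15
     = 0.057143 * 871.95 - 45
     = 4.825714.
Step 4: Ties present; correction factor C = 1 - 6/(14^3 - 14) = 0.997802. Corrected H = 4.825714 / 0.997802 = 4.836344.
Step 5: Under H0, H ~ chi^2(2); p-value = 0.089084.
Step 6: alpha = 0.05. fail to reject H0.

H = 4.8363, df = 2, p = 0.089084, fail to reject H0.


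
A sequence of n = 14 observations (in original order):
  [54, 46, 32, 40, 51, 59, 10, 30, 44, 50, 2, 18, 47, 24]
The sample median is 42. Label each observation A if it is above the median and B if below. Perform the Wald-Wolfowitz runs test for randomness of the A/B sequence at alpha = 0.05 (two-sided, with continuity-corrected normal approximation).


Step 1: Compute median = 42; label A = above, B = below.
Labels in order: AABBAABBAABBAB  (n_A = 7, n_B = 7)
Step 2: Count runs R = 8.
Step 3: Under H0 (random ordering), E[R] = 2*n_A*n_B/(n_A+n_B) + 1 = 2*7*7/14 + 1 = 8.0000.
        Var[R] = 2*n_A*n_B*(2*n_A*n_B - n_A - n_B) / ((n_A+n_B)^2 * (n_A+n_B-1)) = 8232/2548 = 3.2308.
        SD[R] = 1.7974.
Step 4: R = E[R], so z = 0 with no continuity correction.
Step 5: Two-sided p-value via normal approximation = 2*(1 - Phi(|z|)) = 1.000000.
Step 6: alpha = 0.05. fail to reject H0.

R = 8, z = 0.0000, p = 1.000000, fail to reject H0.


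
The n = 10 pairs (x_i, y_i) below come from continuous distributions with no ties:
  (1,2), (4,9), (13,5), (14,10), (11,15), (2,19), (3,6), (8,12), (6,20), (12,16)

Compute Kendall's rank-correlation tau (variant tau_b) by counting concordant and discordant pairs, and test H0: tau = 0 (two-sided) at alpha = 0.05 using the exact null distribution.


Step 1: Enumerate the 45 unordered pairs (i,j) with i<j and classify each by sign(x_j-x_i) * sign(y_j-y_i).
  (1,2):dx=+3,dy=+7->C; (1,3):dx=+12,dy=+3->C; (1,4):dx=+13,dy=+8->C; (1,5):dx=+10,dy=+13->C
  (1,6):dx=+1,dy=+17->C; (1,7):dx=+2,dy=+4->C; (1,8):dx=+7,dy=+10->C; (1,9):dx=+5,dy=+18->C
  (1,10):dx=+11,dy=+14->C; (2,3):dx=+9,dy=-4->D; (2,4):dx=+10,dy=+1->C; (2,5):dx=+7,dy=+6->C
  (2,6):dx=-2,dy=+10->D; (2,7):dx=-1,dy=-3->C; (2,8):dx=+4,dy=+3->C; (2,9):dx=+2,dy=+11->C
  (2,10):dx=+8,dy=+7->C; (3,4):dx=+1,dy=+5->C; (3,5):dx=-2,dy=+10->D; (3,6):dx=-11,dy=+14->D
  (3,7):dx=-10,dy=+1->D; (3,8):dx=-5,dy=+7->D; (3,9):dx=-7,dy=+15->D; (3,10):dx=-1,dy=+11->D
  (4,5):dx=-3,dy=+5->D; (4,6):dx=-12,dy=+9->D; (4,7):dx=-11,dy=-4->C; (4,8):dx=-6,dy=+2->D
  (4,9):dx=-8,dy=+10->D; (4,10):dx=-2,dy=+6->D; (5,6):dx=-9,dy=+4->D; (5,7):dx=-8,dy=-9->C
  (5,8):dx=-3,dy=-3->C; (5,9):dx=-5,dy=+5->D; (5,10):dx=+1,dy=+1->C; (6,7):dx=+1,dy=-13->D
  (6,8):dx=+6,dy=-7->D; (6,9):dx=+4,dy=+1->C; (6,10):dx=+10,dy=-3->D; (7,8):dx=+5,dy=+6->C
  (7,9):dx=+3,dy=+14->C; (7,10):dx=+9,dy=+10->C; (8,9):dx=-2,dy=+8->D; (8,10):dx=+4,dy=+4->C
  (9,10):dx=+6,dy=-4->D
Step 2: C = 25, D = 20, total pairs = 45.
Step 3: tau = (C - D)/(n(n-1)/2) = (25 - 20)/45 = 0.111111.
Step 4: Exact two-sided p-value (enumerate n! = 3628800 permutations of y under H0): p = 0.727490.
Step 5: alpha = 0.05. fail to reject H0.

tau_b = 0.1111 (C=25, D=20), p = 0.727490, fail to reject H0.


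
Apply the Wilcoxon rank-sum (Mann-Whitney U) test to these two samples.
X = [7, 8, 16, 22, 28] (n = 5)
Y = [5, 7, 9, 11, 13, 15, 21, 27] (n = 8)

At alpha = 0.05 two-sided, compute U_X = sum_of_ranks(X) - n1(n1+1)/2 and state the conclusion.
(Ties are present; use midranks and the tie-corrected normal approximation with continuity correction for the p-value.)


Step 1: Combine and sort all 13 observations; assign midranks.
sorted (value, group): (5,Y), (7,X), (7,Y), (8,X), (9,Y), (11,Y), (13,Y), (15,Y), (16,X), (21,Y), (22,X), (27,Y), (28,X)
ranks: 5->1, 7->2.5, 7->2.5, 8->4, 9->5, 11->6, 13->7, 15->8, 16->9, 21->10, 22->11, 27->12, 28->13
Step 2: Rank sum for X: R1 = 2.5 + 4 + 9 + 11 + 13 = 39.5.
Step 3: U_X = R1 - n1(n1+1)/2 = 39.5 - 5*6/2 = 39.5 - 15 = 24.5.
       U_Y = n1*n2 - U_X = 40 - 24.5 = 15.5.
Step 4: Ties are present, so use the tie-corrected normal approximation (with continuity correction) for the p-value.
Step 5: p-value = 0.557643; compare to alpha = 0.05. fail to reject H0.

U_X = 24.5, p = 0.557643, fail to reject H0 at alpha = 0.05.


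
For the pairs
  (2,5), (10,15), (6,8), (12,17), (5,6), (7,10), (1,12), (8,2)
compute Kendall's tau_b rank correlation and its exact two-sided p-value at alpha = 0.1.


Step 1: Enumerate the 28 unordered pairs (i,j) with i<j and classify each by sign(x_j-x_i) * sign(y_j-y_i).
  (1,2):dx=+8,dy=+10->C; (1,3):dx=+4,dy=+3->C; (1,4):dx=+10,dy=+12->C; (1,5):dx=+3,dy=+1->C
  (1,6):dx=+5,dy=+5->C; (1,7):dx=-1,dy=+7->D; (1,8):dx=+6,dy=-3->D; (2,3):dx=-4,dy=-7->C
  (2,4):dx=+2,dy=+2->C; (2,5):dx=-5,dy=-9->C; (2,6):dx=-3,dy=-5->C; (2,7):dx=-9,dy=-3->C
  (2,8):dx=-2,dy=-13->C; (3,4):dx=+6,dy=+9->C; (3,5):dx=-1,dy=-2->C; (3,6):dx=+1,dy=+2->C
  (3,7):dx=-5,dy=+4->D; (3,8):dx=+2,dy=-6->D; (4,5):dx=-7,dy=-11->C; (4,6):dx=-5,dy=-7->C
  (4,7):dx=-11,dy=-5->C; (4,8):dx=-4,dy=-15->C; (5,6):dx=+2,dy=+4->C; (5,7):dx=-4,dy=+6->D
  (5,8):dx=+3,dy=-4->D; (6,7):dx=-6,dy=+2->D; (6,8):dx=+1,dy=-8->D; (7,8):dx=+7,dy=-10->D
Step 2: C = 19, D = 9, total pairs = 28.
Step 3: tau = (C - D)/(n(n-1)/2) = (19 - 9)/28 = 0.357143.
Step 4: Exact two-sided p-value (enumerate n! = 40320 permutations of y under H0): p = 0.275099.
Step 5: alpha = 0.1. fail to reject H0.

tau_b = 0.3571 (C=19, D=9), p = 0.275099, fail to reject H0.


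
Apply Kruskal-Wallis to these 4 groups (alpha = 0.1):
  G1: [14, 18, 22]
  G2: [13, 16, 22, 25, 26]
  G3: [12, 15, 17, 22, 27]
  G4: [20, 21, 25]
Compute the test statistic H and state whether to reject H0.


Step 1: Combine all N = 16 observations and assign midranks.
sorted (value, group, rank): (12,G3,1), (13,G2,2), (14,G1,3), (15,G3,4), (16,G2,5), (17,G3,6), (18,G1,7), (20,G4,8), (21,G4,9), (22,G1,11), (22,G2,11), (22,G3,11), (25,G2,13.5), (25,G4,13.5), (26,G2,15), (27,G3,16)
Step 2: Sum ranks within each group.
R_1 = 21 (n_1 = 3)
R_2 = 46.5 (n_2 = 5)
R_3 = 38 (n_3 = 5)
R_4 = 30.5 (n_4 = 3)
Step 3: H = 12/(N(N+1)) * sum(R_i^2/n_i) - 3(N+1)
     = 12/(16*17) * (21^2/3 + 46.5^2/5 + 38^2/5 + 30.5^2/3) - 3*17
     = 0.044118 * 1178.33 - 51
     = 0.985294.
Step 4: Ties present; correction factor C = 1 - 30/(16^3 - 16) = 0.992647. Corrected H = 0.985294 / 0.992647 = 0.992593.
Step 5: Under H0, H ~ chi^2(3); p-value = 0.803044.
Step 6: alpha = 0.1. fail to reject H0.

H = 0.9926, df = 3, p = 0.803044, fail to reject H0.


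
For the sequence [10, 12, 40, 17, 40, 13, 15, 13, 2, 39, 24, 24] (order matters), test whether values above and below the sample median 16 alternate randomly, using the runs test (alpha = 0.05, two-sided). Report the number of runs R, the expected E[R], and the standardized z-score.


Step 1: Compute median = 16; label A = above, B = below.
Labels in order: BBAAABBBBAAA  (n_A = 6, n_B = 6)
Step 2: Count runs R = 4.
Step 3: Under H0 (random ordering), E[R] = 2*n_A*n_B/(n_A+n_B) + 1 = 2*6*6/12 + 1 = 7.0000.
        Var[R] = 2*n_A*n_B*(2*n_A*n_B - n_A - n_B) / ((n_A+n_B)^2 * (n_A+n_B-1)) = 4320/1584 = 2.7273.
        SD[R] = 1.6514.
Step 4: Continuity-corrected z = (R + 0.5 - E[R]) / SD[R] = (4 + 0.5 - 7.0000) / 1.6514 = -1.5138.
Step 5: Two-sided p-value via normal approximation = 2*(1 - Phi(|z|)) = 0.130070.
Step 6: alpha = 0.05. fail to reject H0.

R = 4, z = -1.5138, p = 0.130070, fail to reject H0.


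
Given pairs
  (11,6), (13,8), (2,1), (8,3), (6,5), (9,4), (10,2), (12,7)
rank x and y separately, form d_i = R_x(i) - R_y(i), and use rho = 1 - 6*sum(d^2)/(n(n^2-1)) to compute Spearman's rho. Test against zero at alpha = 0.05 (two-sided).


Step 1: Rank x and y separately (midranks; no ties here).
rank(x): 11->6, 13->8, 2->1, 8->3, 6->2, 9->4, 10->5, 12->7
rank(y): 6->6, 8->8, 1->1, 3->3, 5->5, 4->4, 2->2, 7->7
Step 2: d_i = R_x(i) - R_y(i); compute d_i^2.
  (6-6)^2=0, (8-8)^2=0, (1-1)^2=0, (3-3)^2=0, (2-5)^2=9, (4-4)^2=0, (5-2)^2=9, (7-7)^2=0
sum(d^2) = 18.
Step 3: rho = 1 - 6*18 / (8*(8^2 - 1)) = 1 - 108/504 = 0.785714.
Step 4: Under H0, t = rho * sqrt((n-2)/(1-rho^2)) = 3.1113 ~ t(6).
Step 5: Two-sided p-value from the t-distribution with 6 df = 0.020815.
Step 6: alpha = 0.05. reject H0.

rho = 0.7857, p = 0.020815, reject H0 at alpha = 0.05.


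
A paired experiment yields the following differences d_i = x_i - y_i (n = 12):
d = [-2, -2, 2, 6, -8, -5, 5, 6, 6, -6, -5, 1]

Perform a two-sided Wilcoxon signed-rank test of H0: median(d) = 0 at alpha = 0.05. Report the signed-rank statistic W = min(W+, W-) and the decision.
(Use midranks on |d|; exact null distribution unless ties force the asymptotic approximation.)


Step 1: Drop any zero differences (none here) and take |d_i|.
|d| = [2, 2, 2, 6, 8, 5, 5, 6, 6, 6, 5, 1]
Step 2: Midrank |d_i| (ties get averaged ranks).
ranks: |2|->3, |2|->3, |2|->3, |6|->9.5, |8|->12, |5|->6, |5|->6, |6|->9.5, |6|->9.5, |6|->9.5, |5|->6, |1|->1
Step 3: Attach original signs; sum ranks with positive sign and with negative sign.
W+ = 3 + 9.5 + 6 + 9.5 + 9.5 + 1 = 38.5
W- = 3 + 3 + 12 + 6 + 9.5 + 6 = 39.5
(Check: W+ + W- = 78 should equal n(n+1)/2 = 78.)
Step 4: Test statistic W = min(W+, W-) = 38.5.
Step 5: Ties in |d|, so use the tie-corrected normal approximation.
        E[W] = n(n+1)/4 = 12*13/4 = 39.
        Tie groups: |d|=2 (t=3), |d|=5 (t=3), |d|=6 (t=4); sum(t^3 - t) = 108.
        Var[W] = n(n+1)(2n+1)/24 - sum(t^3-t)/48 = 3900/24 - 108/48 = 160.25.
        z = (W - E[W]) / sqrt(Var[W]) = (38.5 - 39) / 12.6590 = -0.0395.
        Two-sided p = 2*Phi(z) = 0.968494.
Step 6: alpha = 0.05. fail to reject H0.

W+ = 38.5, W- = 39.5, W = min = 38.5, p = 0.968494, fail to reject H0.
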